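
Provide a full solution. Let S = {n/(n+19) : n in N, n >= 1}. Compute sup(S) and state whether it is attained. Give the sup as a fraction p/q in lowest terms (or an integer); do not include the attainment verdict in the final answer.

Analysis:
- Values: 1/20, 2/21, 3/22, 4/23, ... strictly increasing.
- Minimum is 1/20 (n=1); inf = 1/20 (attained).
- n/(n+19) = 1 - 19/(n+19) -> 1 from below as n -> infinity, and never equals 1.
- So sup = 1 (not attained).
Conclusion: sup(S) = 1, not attained in S.

1


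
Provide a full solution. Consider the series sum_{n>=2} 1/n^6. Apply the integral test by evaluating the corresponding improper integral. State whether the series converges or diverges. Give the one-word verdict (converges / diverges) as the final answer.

Let f(x) = x^(-6). Then f is positive, continuous, and decreasing on [2, infinity), so the integral test applies.
Compute the improper integral int_{2}^infinity f(x) dx:
  antiderivative F(x) = -1/(5*x^5).
  As x -> infinity, F(x) -> 0 (since p = 6 > 1).
  So int = F(infinity) - F(2) = 0 - (-1/160) = 1/160.
  Finite, so by the integral test, the series converges.

converges


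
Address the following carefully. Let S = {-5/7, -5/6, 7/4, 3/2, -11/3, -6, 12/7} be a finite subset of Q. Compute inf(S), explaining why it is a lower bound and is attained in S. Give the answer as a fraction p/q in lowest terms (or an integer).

S is finite, so inf(S) = min(S).
Sorted increasing:
-6, -11/3, -5/6, -5/7, 3/2, 12/7, 7/4
The extremum is -6.
For every x in S, x >= -6. And -6 is in S, so it is attained.
Therefore inf(S) = -6.

-6


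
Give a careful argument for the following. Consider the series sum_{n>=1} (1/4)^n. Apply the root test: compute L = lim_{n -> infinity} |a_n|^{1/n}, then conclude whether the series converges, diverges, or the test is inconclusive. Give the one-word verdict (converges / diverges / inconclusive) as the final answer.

Let a_n denote the general term. Form |a_n|^(1/n) and simplify:
|a_n|^(1/n) = 1/4
Take the limit as n -> infinity: L = 1/4.
Since L = 1/4 < 1, the root test implies convergence.

converges


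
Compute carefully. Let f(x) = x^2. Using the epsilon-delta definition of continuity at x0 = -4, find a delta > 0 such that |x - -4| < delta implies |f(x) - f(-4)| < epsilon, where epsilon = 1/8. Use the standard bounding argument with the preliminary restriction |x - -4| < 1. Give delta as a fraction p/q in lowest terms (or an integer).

Factor: |x^2 - (-4)^2| = |x - -4| * |x + -4|.
Impose |x - -4| < 1 first. Then |x + -4| = |(x - -4) + 2*(-4)| <= |x - -4| + 2*|-4| < 1 + 8 = 9.
So |x^2 - (-4)^2| < delta * 9.
We need delta * 9 <= 1/8, i.e. delta <= 1/8/9 = 1/72.
Since 1/72 < 1, this is tighter than 1; take delta = 1/72.
So delta = 1/72 works.

1/72


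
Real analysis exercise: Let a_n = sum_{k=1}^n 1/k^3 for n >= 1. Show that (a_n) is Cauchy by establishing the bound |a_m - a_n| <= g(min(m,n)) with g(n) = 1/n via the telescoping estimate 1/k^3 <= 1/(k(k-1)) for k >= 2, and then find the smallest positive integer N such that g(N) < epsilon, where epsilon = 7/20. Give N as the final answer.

For m > n >= 1: |a_m - a_n| = sum_{k=n+1}^m 1/k^3.
Use 1/k^3 <= 1/(k(k-1)) = 1/(k-1) - 1/k for k >= 2 (which holds since k^3 >= k^2 >= k(k-1) for k >= 2):
sum_{k=n+1}^m 1/k^3 <= sum_{k=n+1}^m (1/(k-1) - 1/k) = 1/n - 1/m <= 1/n.
By symmetry the same bound holds with n,m swapped, so |a_m - a_n| <= 1/min(m,n) = g(min(m,n)). Since g(n) -> 0, (a_n) is Cauchy.
Now solve g(N) < 7/20: 1/N < 7/20 <=> N > 1/(7/20) = 20/7.
The smallest integer strictly greater than 20/7 is N = 3.
Check: g(3) = 1/3 < 7/20; g(2) = 1/2 >= 7/20. So N = 3.

3


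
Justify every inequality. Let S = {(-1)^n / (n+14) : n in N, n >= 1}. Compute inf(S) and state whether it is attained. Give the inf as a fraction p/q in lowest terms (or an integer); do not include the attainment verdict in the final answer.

Analysis:
- Values: -1/15, 1/16, -1/17, 1/18, -1/19, ...
- Positive terms (even n): 1/(2+14), 1/(4+14), ... decreasing -> max = 1/16 (n=2).
- Negative terms (odd n): -1/(1+14), -1/(3+14), ... increasing -> min = -1/15 (n=1).
- So sup = 1/16 (attained at n=2); inf = -1/15 (attained at n=1).
Conclusion: inf(S) = -1/15, attained in S.

-1/15


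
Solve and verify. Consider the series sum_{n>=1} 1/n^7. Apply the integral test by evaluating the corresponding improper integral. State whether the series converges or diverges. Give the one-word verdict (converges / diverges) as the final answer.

Let f(x) = x^(-7). Then f is positive, continuous, and decreasing on [1, infinity), so the integral test applies.
Compute the improper integral int_{1}^infinity f(x) dx:
  antiderivative F(x) = -1/(6*x^6).
  As x -> infinity, F(x) -> 0 (since p = 7 > 1).
  So int = F(infinity) - F(1) = 0 - (-1/6) = 1/6.
  Finite, so by the integral test, the series converges.

converges


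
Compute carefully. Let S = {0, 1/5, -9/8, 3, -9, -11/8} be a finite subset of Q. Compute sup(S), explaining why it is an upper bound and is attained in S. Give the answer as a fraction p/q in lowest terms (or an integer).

S is finite, so sup(S) = max(S).
Sorted decreasing:
3, 1/5, 0, -9/8, -11/8, -9
The extremum is 3.
For every x in S, x <= 3. And 3 is in S, so it is attained.
Therefore sup(S) = 3.

3


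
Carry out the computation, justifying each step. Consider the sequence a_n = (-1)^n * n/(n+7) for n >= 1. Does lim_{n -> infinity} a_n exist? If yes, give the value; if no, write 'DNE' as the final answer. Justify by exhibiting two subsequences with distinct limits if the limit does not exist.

Examine the behaviour of a_n along subsequences.
a_{2k} = 2k/(2k+7) -> 1. a_{2k+1} = -(2k+1)/(2k+8) -> -1.
Since these two subsequential limits are 1 and -1, distinct, the full sequence cannot converge (a convergent sequence has all subsequences tending to the same limit). So lim a_n does not exist.

DNE


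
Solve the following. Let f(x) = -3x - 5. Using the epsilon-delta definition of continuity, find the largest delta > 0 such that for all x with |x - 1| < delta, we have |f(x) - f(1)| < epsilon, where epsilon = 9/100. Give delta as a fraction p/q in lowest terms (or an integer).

We compute f(1) = -3*(1) - 5 = -8.
|f(x) - f(1)| = |-3x - 5 - (-8)| = |-3(x - 1)| = 3|x - 1|.
We need 3|x - 1| < 9/100, i.e. |x - 1| < 9/100 / 3 = 3/100.
So any delta <= 3/100 works. Conversely, if delta > 3/100, then x = 1 + 3/100 satisfies |x - 1| = 3/100 < delta but |f(x) - f(1)| = 3 * 3/100 = 9/100, which is not < 9/100; so no larger delta works.
Hence the largest such delta is 3/100.

3/100


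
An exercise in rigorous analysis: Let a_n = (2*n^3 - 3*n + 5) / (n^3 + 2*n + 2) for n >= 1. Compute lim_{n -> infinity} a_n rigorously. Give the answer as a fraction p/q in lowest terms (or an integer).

Divide numerator and denominator by n^3, the highest power:
numerator / n^3 = 2 - 3/n^2 + 5/n^3
denominator / n^3 = 1 + 2/n^2 + 2/n^3
As n -> infinity, all terms of the form c/n^k (k >= 1) tend to 0.
So numerator / n^3 -> 2 and denominator / n^3 -> 1.
Therefore lim a_n = 2.

2


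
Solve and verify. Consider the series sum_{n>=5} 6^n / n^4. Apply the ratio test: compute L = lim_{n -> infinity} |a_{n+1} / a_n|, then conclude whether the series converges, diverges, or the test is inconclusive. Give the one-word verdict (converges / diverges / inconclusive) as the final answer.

Let a_n denote the general term. Form the ratio a_{n+1}/a_n and simplify:
a_{n+1}/a_n = 6*n^4/(n + 1)^4
Take the limit as n -> infinity: L = 6.
Since L = 6 > 1 (or L = infinity), the ratio test implies the series diverges.

diverges


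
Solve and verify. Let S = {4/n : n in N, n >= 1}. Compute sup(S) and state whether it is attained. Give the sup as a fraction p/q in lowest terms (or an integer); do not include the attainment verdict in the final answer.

Analysis:
- Values: 4, 2, 4/3, 1, ... strictly decreasing.
- The maximum is 4 (n=1); sup = 4 (attained).
- The set is bounded below by 0; 4/n -> 0 so 0 is the greatest lower bound.
- 0 is not in the set, so inf = 0 is not attained.
Conclusion: sup(S) = 4, attained in S.

4


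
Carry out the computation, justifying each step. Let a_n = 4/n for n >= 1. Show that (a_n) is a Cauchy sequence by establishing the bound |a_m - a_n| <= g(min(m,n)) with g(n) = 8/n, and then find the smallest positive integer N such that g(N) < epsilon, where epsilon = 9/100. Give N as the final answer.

For any m, n >= 1, by the triangle inequality:
|a_m - a_n| = |4/m - 4/n| <= 4*1/m + 4*1/n <= 8/min(m,n).
So g(n) = 8/n bounds the Cauchy difference. Since g(n) -> 0, (a_n) is Cauchy.
Now solve g(N) < 9/100: 8/N < 9/100 <=> N > 8 / (9/100) = 800/9.
The smallest integer strictly greater than 800/9 is N = 89.
Check: g(89) = 8/89 = 8/89 < 9/100; g(88) = 1/11 >= 9/100. So N = 89.

89


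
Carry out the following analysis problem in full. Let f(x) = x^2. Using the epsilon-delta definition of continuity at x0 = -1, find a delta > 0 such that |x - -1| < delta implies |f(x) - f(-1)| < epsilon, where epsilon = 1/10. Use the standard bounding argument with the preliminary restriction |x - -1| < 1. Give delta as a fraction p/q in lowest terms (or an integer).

Factor: |x^2 - (-1)^2| = |x - -1| * |x + -1|.
Impose |x - -1| < 1 first. Then |x + -1| = |(x - -1) + 2*(-1)| <= |x - -1| + 2*|-1| < 1 + 2 = 3.
So |x^2 - (-1)^2| < delta * 3.
We need delta * 3 <= 1/10, i.e. delta <= 1/10/3 = 1/30.
Since 1/30 < 1, this is tighter than 1; take delta = 1/30.
So delta = 1/30 works.

1/30


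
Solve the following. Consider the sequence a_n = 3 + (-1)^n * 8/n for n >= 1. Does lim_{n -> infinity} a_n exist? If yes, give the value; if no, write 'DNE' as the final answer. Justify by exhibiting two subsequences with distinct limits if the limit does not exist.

Examine the behaviour of a_n along subsequences.
Even-n subsequence a_{2k} = 3 + 8/(2k) -> 3. Odd-n subsequence a_{2k+1} = 3 - 8/(2k+1) -> 3. Both tend to 3, which suggests the limit is 3; verify directly.
|a_n - 3| = |(-1)^n * 8/n| = 8/n for every n >= 1.
Given epsilon > 0, choose a positive integer N > 8/epsilon. Then for all n >= N, |a_n - 3| = 8/n <= 8/N < epsilon.
So by the definition of the limit, lim a_n exists and equals 3.

3


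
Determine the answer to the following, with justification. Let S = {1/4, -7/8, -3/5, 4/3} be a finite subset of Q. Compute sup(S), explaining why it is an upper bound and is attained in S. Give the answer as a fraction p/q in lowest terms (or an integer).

S is finite, so sup(S) = max(S).
Sorted decreasing:
4/3, 1/4, -3/5, -7/8
The extremum is 4/3.
For every x in S, x <= 4/3. And 4/3 is in S, so it is attained.
Therefore sup(S) = 4/3.

4/3


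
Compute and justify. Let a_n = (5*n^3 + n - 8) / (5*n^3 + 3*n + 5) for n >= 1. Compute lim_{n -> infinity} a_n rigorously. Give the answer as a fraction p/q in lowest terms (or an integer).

Divide numerator and denominator by n^3, the highest power:
numerator / n^3 = 5 + n^(-2) - 8/n^3
denominator / n^3 = 5 + 3/n^2 + 5/n^3
As n -> infinity, all terms of the form c/n^k (k >= 1) tend to 0.
So numerator / n^3 -> 5 and denominator / n^3 -> 5.
Therefore lim a_n = 1.

1


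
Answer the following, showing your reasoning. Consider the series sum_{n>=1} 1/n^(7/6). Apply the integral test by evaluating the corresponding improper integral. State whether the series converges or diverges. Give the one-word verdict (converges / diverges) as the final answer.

Let f(x) = x^(-7/6). Then f is positive, continuous, and decreasing on [1, infinity), so the integral test applies.
Compute the improper integral int_{1}^infinity f(x) dx:
  antiderivative F(x) = -6/x^(1/6).
  As x -> infinity, F(x) -> 0 (since p = 7/6 > 1).
  So int = F(infinity) - F(1) = 0 - (-6) = 6.
  Finite, so by the integral test, the series converges.

converges


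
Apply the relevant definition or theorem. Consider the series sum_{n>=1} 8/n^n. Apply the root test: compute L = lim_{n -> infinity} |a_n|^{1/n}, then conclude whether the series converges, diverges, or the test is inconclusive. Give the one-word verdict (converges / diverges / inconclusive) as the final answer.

Let a_n denote the general term. Form |a_n|^(1/n) and simplify:
|a_n|^(1/n) = 2^(3/n)/n
Take the limit as n -> infinity: L = 0.
Since L = 0 < 1, the root test implies convergence.

converges


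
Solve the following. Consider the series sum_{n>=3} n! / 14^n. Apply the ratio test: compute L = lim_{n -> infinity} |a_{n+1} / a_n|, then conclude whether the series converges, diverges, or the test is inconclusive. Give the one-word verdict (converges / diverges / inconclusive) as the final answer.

Let a_n denote the general term. Form the ratio a_{n+1}/a_n and simplify:
a_{n+1}/a_n = n/14 + 1/14
Take the limit as n -> infinity: L = infinity.
Since L = infinity > 1 (or L = infinity), the ratio test implies the series diverges.

diverges


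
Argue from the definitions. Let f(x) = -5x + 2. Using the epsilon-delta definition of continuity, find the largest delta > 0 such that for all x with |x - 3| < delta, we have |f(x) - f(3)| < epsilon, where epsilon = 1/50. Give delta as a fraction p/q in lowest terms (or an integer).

We compute f(3) = -5*(3) + 2 = -13.
|f(x) - f(3)| = |-5x + 2 - (-13)| = |-5(x - 3)| = 5|x - 3|.
We need 5|x - 3| < 1/50, i.e. |x - 3| < 1/50 / 5 = 1/250.
So any delta <= 1/250 works. Conversely, if delta > 1/250, then x = 3 + 1/250 satisfies |x - 3| = 1/250 < delta but |f(x) - f(3)| = 5 * 1/250 = 1/50, which is not < 1/50; so no larger delta works.
Hence the largest such delta is 1/250.

1/250


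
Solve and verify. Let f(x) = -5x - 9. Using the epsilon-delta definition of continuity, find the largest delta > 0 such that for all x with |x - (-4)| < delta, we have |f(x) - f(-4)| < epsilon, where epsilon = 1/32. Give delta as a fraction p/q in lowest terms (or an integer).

We compute f(-4) = -5*(-4) - 9 = 11.
|f(x) - f(-4)| = |-5x - 9 - (11)| = |-5(x - (-4))| = 5|x - (-4)|.
We need 5|x - (-4)| < 1/32, i.e. |x - (-4)| < 1/32 / 5 = 1/160.
So any delta <= 1/160 works. Conversely, if delta > 1/160, then x = -4 + 1/160 satisfies |x - (-4)| = 1/160 < delta but |f(x) - f(-4)| = 5 * 1/160 = 1/32, which is not < 1/32; so no larger delta works.
Hence the largest such delta is 1/160.

1/160


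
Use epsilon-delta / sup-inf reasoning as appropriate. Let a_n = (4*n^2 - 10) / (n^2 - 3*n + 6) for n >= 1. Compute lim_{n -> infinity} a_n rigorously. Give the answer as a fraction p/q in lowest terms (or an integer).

Divide numerator and denominator by n^2, the highest power:
numerator / n^2 = 4 - 10/n^2
denominator / n^2 = 1 - 3/n + 6/n^2
As n -> infinity, all terms of the form c/n^k (k >= 1) tend to 0.
So numerator / n^2 -> 4 and denominator / n^2 -> 1.
Therefore lim a_n = 4.

4


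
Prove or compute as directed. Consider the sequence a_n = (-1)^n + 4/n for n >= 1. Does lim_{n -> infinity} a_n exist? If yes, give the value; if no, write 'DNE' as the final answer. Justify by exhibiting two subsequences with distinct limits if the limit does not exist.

Examine the behaviour of a_n along subsequences.
a_{2k} = 1 + 4/(2k) -> 1. a_{2k+1} = -1 + 4/(2k+1) -> -1.
Since these two subsequential limits are 1 and -1, distinct, the full sequence cannot converge (a convergent sequence has all subsequences tending to the same limit). So lim a_n does not exist.

DNE


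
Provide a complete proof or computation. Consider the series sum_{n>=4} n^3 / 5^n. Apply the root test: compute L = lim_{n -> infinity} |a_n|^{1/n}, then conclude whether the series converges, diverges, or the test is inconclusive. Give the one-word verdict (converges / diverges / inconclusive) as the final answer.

Let a_n denote the general term. Form |a_n|^(1/n) and simplify:
|a_n|^(1/n) = n^(3/n)/5
Take the limit as n -> infinity: L = 1/5.
Since L = 1/5 < 1, the root test implies convergence.

converges


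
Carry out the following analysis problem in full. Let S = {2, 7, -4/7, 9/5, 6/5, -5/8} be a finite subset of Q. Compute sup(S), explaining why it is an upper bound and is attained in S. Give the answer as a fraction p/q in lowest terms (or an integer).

S is finite, so sup(S) = max(S).
Sorted decreasing:
7, 2, 9/5, 6/5, -4/7, -5/8
The extremum is 7.
For every x in S, x <= 7. And 7 is in S, so it is attained.
Therefore sup(S) = 7.

7


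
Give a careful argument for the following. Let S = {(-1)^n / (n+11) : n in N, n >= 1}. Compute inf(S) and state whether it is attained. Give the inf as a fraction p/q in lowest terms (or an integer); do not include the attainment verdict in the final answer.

Analysis:
- Values: -1/12, 1/13, -1/14, 1/15, -1/16, ...
- Positive terms (even n): 1/(2+11), 1/(4+11), ... decreasing -> max = 1/13 (n=2).
- Negative terms (odd n): -1/(1+11), -1/(3+11), ... increasing -> min = -1/12 (n=1).
- So sup = 1/13 (attained at n=2); inf = -1/12 (attained at n=1).
Conclusion: inf(S) = -1/12, attained in S.

-1/12


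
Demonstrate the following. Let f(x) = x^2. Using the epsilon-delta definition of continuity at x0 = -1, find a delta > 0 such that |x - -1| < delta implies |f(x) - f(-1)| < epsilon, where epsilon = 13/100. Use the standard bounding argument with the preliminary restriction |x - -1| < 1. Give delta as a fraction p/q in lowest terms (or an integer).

Factor: |x^2 - (-1)^2| = |x - -1| * |x + -1|.
Impose |x - -1| < 1 first. Then |x + -1| = |(x - -1) + 2*(-1)| <= |x - -1| + 2*|-1| < 1 + 2 = 3.
So |x^2 - (-1)^2| < delta * 3.
We need delta * 3 <= 13/100, i.e. delta <= 13/100/3 = 13/300.
Since 13/300 < 1, this is tighter than 1; take delta = 13/300.
So delta = 13/300 works.

13/300


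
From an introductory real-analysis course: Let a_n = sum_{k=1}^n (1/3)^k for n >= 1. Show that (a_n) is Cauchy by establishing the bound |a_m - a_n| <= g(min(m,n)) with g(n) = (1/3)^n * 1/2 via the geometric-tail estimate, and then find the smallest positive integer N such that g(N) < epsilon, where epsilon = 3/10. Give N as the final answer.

For m > n >= 1: |a_m - a_n| = sum_{k=n+1}^m (1/3)^k < sum_{k=n+1}^infinity (1/3)^k = (1/3)^(n+1) / (1 - 1/3) = (1/3)^n * (1/3) * (3/2) = (1/3)^n * 1/2.
So g(n) = (1/3)^n / 2. Since g(n) -> 0, (a_n) is Cauchy.
Now solve g(N) < 3/10: (1/3)^N / 2 < 3/10 <=> 3^N > 1 / (2 * 3/10) = 5/3.
Check powers of 3: 3^0 = 1 <= 5/3, 3^1 = 3 > 5/3.
So the smallest such N is 1. Check: g(1) = 1/(2 * 3) = 1/6 < 3/10.

1


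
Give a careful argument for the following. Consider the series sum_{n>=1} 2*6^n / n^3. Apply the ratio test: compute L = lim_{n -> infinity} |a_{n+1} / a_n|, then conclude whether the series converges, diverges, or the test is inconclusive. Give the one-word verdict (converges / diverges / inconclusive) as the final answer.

Let a_n denote the general term. Form the ratio a_{n+1}/a_n and simplify:
a_{n+1}/a_n = 6*n^3/(n + 1)^3
Take the limit as n -> infinity: L = 6.
Since L = 6 > 1 (or L = infinity), the ratio test implies the series diverges.

diverges


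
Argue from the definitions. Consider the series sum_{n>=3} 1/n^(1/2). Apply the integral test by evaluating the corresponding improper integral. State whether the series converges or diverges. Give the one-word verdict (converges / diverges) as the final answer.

Let f(x) = 1/sqrt(x). Then f is positive, continuous, and decreasing on [3, infinity), so the integral test applies.
Compute the improper integral int_{3}^infinity f(x) dx:
  antiderivative F(x) = 2*sqrt(x).
  As x -> infinity, F(x) -> infinity (since p = 1/2 < 1).
  So the integral diverges. By the integral test, the series diverges.

diverges


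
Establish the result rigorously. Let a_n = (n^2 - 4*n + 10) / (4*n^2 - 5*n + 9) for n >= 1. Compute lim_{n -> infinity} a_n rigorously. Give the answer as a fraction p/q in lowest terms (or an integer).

Divide numerator and denominator by n^2, the highest power:
numerator / n^2 = 1 - 4/n + 10/n^2
denominator / n^2 = 4 - 5/n + 9/n^2
As n -> infinity, all terms of the form c/n^k (k >= 1) tend to 0.
So numerator / n^2 -> 1 and denominator / n^2 -> 4.
Therefore lim a_n = 1/4.

1/4


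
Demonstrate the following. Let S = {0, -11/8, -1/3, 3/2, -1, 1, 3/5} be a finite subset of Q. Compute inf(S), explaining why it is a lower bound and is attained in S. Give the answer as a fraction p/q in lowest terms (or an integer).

S is finite, so inf(S) = min(S).
Sorted increasing:
-11/8, -1, -1/3, 0, 3/5, 1, 3/2
The extremum is -11/8.
For every x in S, x >= -11/8. And -11/8 is in S, so it is attained.
Therefore inf(S) = -11/8.

-11/8


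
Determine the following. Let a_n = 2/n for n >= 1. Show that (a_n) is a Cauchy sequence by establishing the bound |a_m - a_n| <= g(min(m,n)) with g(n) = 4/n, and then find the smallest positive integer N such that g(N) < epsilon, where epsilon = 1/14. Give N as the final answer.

For any m, n >= 1, by the triangle inequality:
|a_m - a_n| = |2/m - 2/n| <= 2*1/m + 2*1/n <= 4/min(m,n).
So g(n) = 4/n bounds the Cauchy difference. Since g(n) -> 0, (a_n) is Cauchy.
Now solve g(N) < 1/14: 4/N < 1/14 <=> N > 4 / (1/14) = 56.
The smallest integer strictly greater than 56 is N = 57.
Check: g(57) = 4/57 = 4/57 < 1/14; g(56) = 1/14 >= 1/14. So N = 57.

57


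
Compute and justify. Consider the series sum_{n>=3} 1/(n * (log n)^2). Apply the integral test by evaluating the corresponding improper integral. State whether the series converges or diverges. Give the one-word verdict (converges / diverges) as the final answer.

Let f(x) = 1/(x*log(x)^2). Then f is positive, continuous, and decreasing on [3, infinity), so the integral test applies.
Compute the improper integral int_{3}^infinity f(x) dx:
  antiderivative F(x) = -1/log(x).
  F(x) -> 0 as x -> infinity.  int = 0 - F(3) = 1/log(3) < infinity. By the integral test, the series converges.

converges


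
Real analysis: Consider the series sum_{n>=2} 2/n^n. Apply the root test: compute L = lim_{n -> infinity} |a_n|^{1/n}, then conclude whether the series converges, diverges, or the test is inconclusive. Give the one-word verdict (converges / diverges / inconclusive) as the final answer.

Let a_n denote the general term. Form |a_n|^(1/n) and simplify:
|a_n|^(1/n) = 2^(1/n)/n
Take the limit as n -> infinity: L = 0.
Since L = 0 < 1, the root test implies convergence.

converges


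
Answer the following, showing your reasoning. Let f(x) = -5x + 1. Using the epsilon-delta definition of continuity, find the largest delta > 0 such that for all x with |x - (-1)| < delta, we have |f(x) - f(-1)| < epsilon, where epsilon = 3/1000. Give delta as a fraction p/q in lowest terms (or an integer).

We compute f(-1) = -5*(-1) + 1 = 6.
|f(x) - f(-1)| = |-5x + 1 - (6)| = |-5(x - (-1))| = 5|x - (-1)|.
We need 5|x - (-1)| < 3/1000, i.e. |x - (-1)| < 3/1000 / 5 = 3/5000.
So any delta <= 3/5000 works. Conversely, if delta > 3/5000, then x = -1 + 3/5000 satisfies |x - (-1)| = 3/5000 < delta but |f(x) - f(-1)| = 5 * 3/5000 = 3/1000, which is not < 3/1000; so no larger delta works.
Hence the largest such delta is 3/5000.

3/5000


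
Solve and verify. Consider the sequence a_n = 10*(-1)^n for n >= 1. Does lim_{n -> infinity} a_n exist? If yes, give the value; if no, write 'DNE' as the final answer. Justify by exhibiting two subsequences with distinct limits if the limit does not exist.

Examine the behaviour of a_n along subsequences.
Even-n subsequence a_{2k} = 10 -> 10. Odd-n subsequence a_{2k+1} = -10 -> -10.
Since these two subsequential limits are 10 and -10, distinct, the full sequence cannot converge (a convergent sequence has all subsequences tending to the same limit). So lim a_n does not exist.

DNE


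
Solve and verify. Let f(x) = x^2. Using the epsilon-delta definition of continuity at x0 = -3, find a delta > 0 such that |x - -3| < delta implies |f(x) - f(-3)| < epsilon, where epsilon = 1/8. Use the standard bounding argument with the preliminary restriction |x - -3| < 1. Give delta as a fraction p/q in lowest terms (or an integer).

Factor: |x^2 - (-3)^2| = |x - -3| * |x + -3|.
Impose |x - -3| < 1 first. Then |x + -3| = |(x - -3) + 2*(-3)| <= |x - -3| + 2*|-3| < 1 + 6 = 7.
So |x^2 - (-3)^2| < delta * 7.
We need delta * 7 <= 1/8, i.e. delta <= 1/8/7 = 1/56.
Since 1/56 < 1, this is tighter than 1; take delta = 1/56.
So delta = 1/56 works.

1/56


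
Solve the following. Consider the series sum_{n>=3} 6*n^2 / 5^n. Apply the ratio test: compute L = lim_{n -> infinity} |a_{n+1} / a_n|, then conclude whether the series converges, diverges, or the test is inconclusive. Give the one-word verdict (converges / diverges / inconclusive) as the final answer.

Let a_n denote the general term. Form the ratio a_{n+1}/a_n and simplify:
a_{n+1}/a_n = (n + 1)^2/(5*n^2)
Take the limit as n -> infinity: L = 1/5.
Since L = 1/5 < 1, the ratio test implies the series converges.

converges


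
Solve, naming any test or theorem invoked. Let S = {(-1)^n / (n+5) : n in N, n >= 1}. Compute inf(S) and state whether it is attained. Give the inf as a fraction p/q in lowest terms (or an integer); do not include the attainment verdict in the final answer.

Analysis:
- Values: -1/6, 1/7, -1/8, 1/9, -1/10, ...
- Positive terms (even n): 1/(2+5), 1/(4+5), ... decreasing -> max = 1/7 (n=2).
- Negative terms (odd n): -1/(1+5), -1/(3+5), ... increasing -> min = -1/6 (n=1).
- So sup = 1/7 (attained at n=2); inf = -1/6 (attained at n=1).
Conclusion: inf(S) = -1/6, attained in S.

-1/6


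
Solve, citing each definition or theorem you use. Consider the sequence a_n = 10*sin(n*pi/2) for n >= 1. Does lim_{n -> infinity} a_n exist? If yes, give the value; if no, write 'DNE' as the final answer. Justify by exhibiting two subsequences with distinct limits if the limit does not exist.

Examine the behaviour of a_n along subsequences.
a_{4k+1} = 10*sin(pi/2 + 2k*pi) = 10 -> 10. a_{4k+3} = 10*sin(3pi/2 + 2k*pi) = -10 -> -10.
Since these two subsequential limits are 10 and -10, distinct, the full sequence cannot converge (a convergent sequence has all subsequences tending to the same limit). So lim a_n does not exist.

DNE


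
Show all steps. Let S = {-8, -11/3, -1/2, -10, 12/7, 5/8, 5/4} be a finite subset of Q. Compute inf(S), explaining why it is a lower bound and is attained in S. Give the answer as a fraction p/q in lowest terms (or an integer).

S is finite, so inf(S) = min(S).
Sorted increasing:
-10, -8, -11/3, -1/2, 5/8, 5/4, 12/7
The extremum is -10.
For every x in S, x >= -10. And -10 is in S, so it is attained.
Therefore inf(S) = -10.

-10


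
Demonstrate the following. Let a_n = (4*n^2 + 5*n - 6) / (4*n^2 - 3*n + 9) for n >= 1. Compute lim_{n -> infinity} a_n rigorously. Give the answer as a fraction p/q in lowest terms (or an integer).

Divide numerator and denominator by n^2, the highest power:
numerator / n^2 = 4 + 5/n - 6/n^2
denominator / n^2 = 4 - 3/n + 9/n^2
As n -> infinity, all terms of the form c/n^k (k >= 1) tend to 0.
So numerator / n^2 -> 4 and denominator / n^2 -> 4.
Therefore lim a_n = 1.

1


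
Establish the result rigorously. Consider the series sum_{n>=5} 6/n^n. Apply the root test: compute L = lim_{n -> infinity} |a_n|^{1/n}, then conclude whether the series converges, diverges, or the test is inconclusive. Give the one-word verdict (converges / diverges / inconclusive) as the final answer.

Let a_n denote the general term. Form |a_n|^(1/n) and simplify:
|a_n|^(1/n) = 6^(1/n)/n
Take the limit as n -> infinity: L = 0.
Since L = 0 < 1, the root test implies convergence.

converges


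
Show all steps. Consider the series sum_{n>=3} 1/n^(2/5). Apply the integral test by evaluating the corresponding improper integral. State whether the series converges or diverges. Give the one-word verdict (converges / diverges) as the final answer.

Let f(x) = x^(-2/5). Then f is positive, continuous, and decreasing on [3, infinity), so the integral test applies.
Compute the improper integral int_{3}^infinity f(x) dx:
  antiderivative F(x) = 5*x^(3/5)/3.
  As x -> infinity, F(x) -> infinity (since p = 2/5 < 1).
  So the integral diverges. By the integral test, the series diverges.

diverges


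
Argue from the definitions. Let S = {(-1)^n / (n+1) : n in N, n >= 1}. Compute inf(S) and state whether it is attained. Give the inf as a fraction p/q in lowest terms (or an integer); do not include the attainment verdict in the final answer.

Analysis:
- Values: -1/2, 1/3, -1/4, 1/5, -1/6, ...
- Positive terms (even n): 1/(2+1), 1/(4+1), ... decreasing -> max = 1/3 (n=2).
- Negative terms (odd n): -1/(1+1), -1/(3+1), ... increasing -> min = -1/2 (n=1).
- So sup = 1/3 (attained at n=2); inf = -1/2 (attained at n=1).
Conclusion: inf(S) = -1/2, attained in S.

-1/2


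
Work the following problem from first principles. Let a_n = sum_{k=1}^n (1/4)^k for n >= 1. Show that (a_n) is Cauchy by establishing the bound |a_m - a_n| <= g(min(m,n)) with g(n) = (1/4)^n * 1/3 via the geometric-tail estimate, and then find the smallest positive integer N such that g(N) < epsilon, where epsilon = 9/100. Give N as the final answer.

For m > n >= 1: |a_m - a_n| = sum_{k=n+1}^m (1/4)^k < sum_{k=n+1}^infinity (1/4)^k = (1/4)^(n+1) / (1 - 1/4) = (1/4)^n * (1/4) * (4/3) = (1/4)^n * 1/3.
So g(n) = (1/4)^n / 3. Since g(n) -> 0, (a_n) is Cauchy.
Now solve g(N) < 9/100: (1/4)^N / 3 < 9/100 <=> 4^N > 1 / (3 * 9/100) = 100/27.
Check powers of 4: 4^0 = 1 <= 100/27, 4^1 = 4 > 100/27.
So the smallest such N is 1. Check: g(1) = 1/(3 * 4) = 1/12 < 9/100.

1


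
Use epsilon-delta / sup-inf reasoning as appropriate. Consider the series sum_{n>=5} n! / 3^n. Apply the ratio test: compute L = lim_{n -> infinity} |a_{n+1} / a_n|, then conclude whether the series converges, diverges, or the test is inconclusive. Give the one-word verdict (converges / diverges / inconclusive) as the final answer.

Let a_n denote the general term. Form the ratio a_{n+1}/a_n and simplify:
a_{n+1}/a_n = n/3 + 1/3
Take the limit as n -> infinity: L = infinity.
Since L = infinity > 1 (or L = infinity), the ratio test implies the series diverges.

diverges


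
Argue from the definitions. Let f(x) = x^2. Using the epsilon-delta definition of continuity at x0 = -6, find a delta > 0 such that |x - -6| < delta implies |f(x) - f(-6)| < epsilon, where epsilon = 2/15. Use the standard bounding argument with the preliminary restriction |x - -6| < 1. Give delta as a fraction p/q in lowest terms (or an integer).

Factor: |x^2 - (-6)^2| = |x - -6| * |x + -6|.
Impose |x - -6| < 1 first. Then |x + -6| = |(x - -6) + 2*(-6)| <= |x - -6| + 2*|-6| < 1 + 12 = 13.
So |x^2 - (-6)^2| < delta * 13.
We need delta * 13 <= 2/15, i.e. delta <= 2/15/13 = 2/195.
Since 2/195 < 1, this is tighter than 1; take delta = 2/195.
So delta = 2/195 works.

2/195


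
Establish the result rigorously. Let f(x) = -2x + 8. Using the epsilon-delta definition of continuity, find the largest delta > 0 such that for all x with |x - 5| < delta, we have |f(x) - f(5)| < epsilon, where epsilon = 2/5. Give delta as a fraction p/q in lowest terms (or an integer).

We compute f(5) = -2*(5) + 8 = -2.
|f(x) - f(5)| = |-2x + 8 - (-2)| = |-2(x - 5)| = 2|x - 5|.
We need 2|x - 5| < 2/5, i.e. |x - 5| < 2/5 / 2 = 1/5.
So any delta <= 1/5 works. Conversely, if delta > 1/5, then x = 5 + 1/5 satisfies |x - 5| = 1/5 < delta but |f(x) - f(5)| = 2 * 1/5 = 2/5, which is not < 2/5; so no larger delta works.
Hence the largest such delta is 1/5.

1/5


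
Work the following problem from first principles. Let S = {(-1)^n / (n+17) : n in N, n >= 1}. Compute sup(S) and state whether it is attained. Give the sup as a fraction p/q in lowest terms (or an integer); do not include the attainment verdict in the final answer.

Analysis:
- Values: -1/18, 1/19, -1/20, 1/21, -1/22, ...
- Positive terms (even n): 1/(2+17), 1/(4+17), ... decreasing -> max = 1/19 (n=2).
- Negative terms (odd n): -1/(1+17), -1/(3+17), ... increasing -> min = -1/18 (n=1).
- So sup = 1/19 (attained at n=2); inf = -1/18 (attained at n=1).
Conclusion: sup(S) = 1/19, attained in S.

1/19


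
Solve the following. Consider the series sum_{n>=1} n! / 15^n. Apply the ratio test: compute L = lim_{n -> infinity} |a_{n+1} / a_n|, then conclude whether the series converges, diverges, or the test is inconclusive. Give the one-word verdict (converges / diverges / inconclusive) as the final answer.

Let a_n denote the general term. Form the ratio a_{n+1}/a_n and simplify:
a_{n+1}/a_n = n/15 + 1/15
Take the limit as n -> infinity: L = infinity.
Since L = infinity > 1 (or L = infinity), the ratio test implies the series diverges.

diverges


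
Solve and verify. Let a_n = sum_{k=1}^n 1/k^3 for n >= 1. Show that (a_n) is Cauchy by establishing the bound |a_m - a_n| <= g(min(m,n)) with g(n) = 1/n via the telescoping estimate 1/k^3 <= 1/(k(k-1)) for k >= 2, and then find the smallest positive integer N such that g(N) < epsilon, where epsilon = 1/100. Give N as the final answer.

For m > n >= 1: |a_m - a_n| = sum_{k=n+1}^m 1/k^3.
Use 1/k^3 <= 1/(k(k-1)) = 1/(k-1) - 1/k for k >= 2 (which holds since k^3 >= k^2 >= k(k-1) for k >= 2):
sum_{k=n+1}^m 1/k^3 <= sum_{k=n+1}^m (1/(k-1) - 1/k) = 1/n - 1/m <= 1/n.
By symmetry the same bound holds with n,m swapped, so |a_m - a_n| <= 1/min(m,n) = g(min(m,n)). Since g(n) -> 0, (a_n) is Cauchy.
Now solve g(N) < 1/100: 1/N < 1/100 <=> N > 1/(1/100) = 100.
The smallest integer strictly greater than 100 is N = 101.
Check: g(101) = 1/101 < 1/100; g(100) = 1/100 >= 1/100. So N = 101.

101


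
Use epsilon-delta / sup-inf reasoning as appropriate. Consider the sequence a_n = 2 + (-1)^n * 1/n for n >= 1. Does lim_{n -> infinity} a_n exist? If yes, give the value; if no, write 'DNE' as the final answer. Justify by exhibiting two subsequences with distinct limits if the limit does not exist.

Examine the behaviour of a_n along subsequences.
Even-n subsequence a_{2k} = 2 + 1/(2k) -> 2. Odd-n subsequence a_{2k+1} = 2 - 1/(2k+1) -> 2. Both tend to 2, which suggests the limit is 2; verify directly.
|a_n - 2| = |(-1)^n * 1/n| = 1/n for every n >= 1.
Given epsilon > 0, choose a positive integer N > 1/epsilon. Then for all n >= N, |a_n - 2| = 1/n <= 1/N < epsilon.
So by the definition of the limit, lim a_n exists and equals 2.

2


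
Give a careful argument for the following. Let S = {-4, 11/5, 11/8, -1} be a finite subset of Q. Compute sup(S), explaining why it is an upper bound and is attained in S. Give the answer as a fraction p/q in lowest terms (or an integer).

S is finite, so sup(S) = max(S).
Sorted decreasing:
11/5, 11/8, -1, -4
The extremum is 11/5.
For every x in S, x <= 11/5. And 11/5 is in S, so it is attained.
Therefore sup(S) = 11/5.

11/5


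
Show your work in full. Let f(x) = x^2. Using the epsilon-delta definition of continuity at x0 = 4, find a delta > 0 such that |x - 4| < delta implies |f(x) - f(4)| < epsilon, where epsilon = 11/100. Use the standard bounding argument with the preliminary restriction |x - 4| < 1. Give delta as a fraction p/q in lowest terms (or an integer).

Factor: |x^2 - (4)^2| = |x - 4| * |x + 4|.
Impose |x - 4| < 1 first. Then |x + 4| = |(x - 4) + 2*(4)| <= |x - 4| + 2*|4| < 1 + 8 = 9.
So |x^2 - (4)^2| < delta * 9.
We need delta * 9 <= 11/100, i.e. delta <= 11/100/9 = 11/900.
Since 11/900 < 1, this is tighter than 1; take delta = 11/900.
So delta = 11/900 works.

11/900


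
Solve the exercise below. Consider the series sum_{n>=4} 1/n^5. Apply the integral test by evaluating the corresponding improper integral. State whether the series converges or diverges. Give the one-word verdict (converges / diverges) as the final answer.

Let f(x) = x^(-5). Then f is positive, continuous, and decreasing on [4, infinity), so the integral test applies.
Compute the improper integral int_{4}^infinity f(x) dx:
  antiderivative F(x) = -1/(4*x^4).
  As x -> infinity, F(x) -> 0 (since p = 5 > 1).
  So int = F(infinity) - F(4) = 0 - (-1/1024) = 1/1024.
  Finite, so by the integral test, the series converges.

converges


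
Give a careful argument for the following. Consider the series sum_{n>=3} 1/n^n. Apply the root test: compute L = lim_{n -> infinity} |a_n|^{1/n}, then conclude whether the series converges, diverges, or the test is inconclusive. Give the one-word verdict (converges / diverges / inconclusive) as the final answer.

Let a_n denote the general term. Form |a_n|^(1/n) and simplify:
|a_n|^(1/n) = 1/n
Take the limit as n -> infinity: L = 0.
Since L = 0 < 1, the root test implies convergence.

converges


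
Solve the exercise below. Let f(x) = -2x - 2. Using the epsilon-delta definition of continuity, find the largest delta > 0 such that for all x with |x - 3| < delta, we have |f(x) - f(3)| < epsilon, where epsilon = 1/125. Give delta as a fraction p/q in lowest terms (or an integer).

We compute f(3) = -2*(3) - 2 = -8.
|f(x) - f(3)| = |-2x - 2 - (-8)| = |-2(x - 3)| = 2|x - 3|.
We need 2|x - 3| < 1/125, i.e. |x - 3| < 1/125 / 2 = 1/250.
So any delta <= 1/250 works. Conversely, if delta > 1/250, then x = 3 + 1/250 satisfies |x - 3| = 1/250 < delta but |f(x) - f(3)| = 2 * 1/250 = 1/125, which is not < 1/125; so no larger delta works.
Hence the largest such delta is 1/250.

1/250


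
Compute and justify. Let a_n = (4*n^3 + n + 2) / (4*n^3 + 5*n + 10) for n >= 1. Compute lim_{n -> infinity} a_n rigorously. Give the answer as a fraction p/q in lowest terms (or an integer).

Divide numerator and denominator by n^3, the highest power:
numerator / n^3 = 4 + n^(-2) + 2/n^3
denominator / n^3 = 4 + 5/n^2 + 10/n^3
As n -> infinity, all terms of the form c/n^k (k >= 1) tend to 0.
So numerator / n^3 -> 4 and denominator / n^3 -> 4.
Therefore lim a_n = 1.

1


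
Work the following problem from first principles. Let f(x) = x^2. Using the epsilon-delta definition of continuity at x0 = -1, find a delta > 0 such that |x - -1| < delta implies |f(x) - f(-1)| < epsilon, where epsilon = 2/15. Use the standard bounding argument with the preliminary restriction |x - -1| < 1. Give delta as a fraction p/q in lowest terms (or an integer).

Factor: |x^2 - (-1)^2| = |x - -1| * |x + -1|.
Impose |x - -1| < 1 first. Then |x + -1| = |(x - -1) + 2*(-1)| <= |x - -1| + 2*|-1| < 1 + 2 = 3.
So |x^2 - (-1)^2| < delta * 3.
We need delta * 3 <= 2/15, i.e. delta <= 2/15/3 = 2/45.
Since 2/45 < 1, this is tighter than 1; take delta = 2/45.
So delta = 2/45 works.

2/45


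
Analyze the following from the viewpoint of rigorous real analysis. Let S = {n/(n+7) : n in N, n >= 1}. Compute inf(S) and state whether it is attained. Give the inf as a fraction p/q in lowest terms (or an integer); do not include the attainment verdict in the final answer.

Analysis:
- Values: 1/8, 2/9, 3/10, 4/11, ... strictly increasing.
- Minimum is 1/8 (n=1); inf = 1/8 (attained).
- n/(n+7) = 1 - 7/(n+7) -> 1 from below as n -> infinity, and never equals 1.
- So sup = 1 (not attained).
Conclusion: inf(S) = 1/8, attained in S.

1/8


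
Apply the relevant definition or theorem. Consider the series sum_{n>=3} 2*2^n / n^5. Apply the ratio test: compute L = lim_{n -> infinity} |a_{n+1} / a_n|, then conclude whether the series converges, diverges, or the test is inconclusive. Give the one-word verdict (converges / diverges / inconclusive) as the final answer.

Let a_n denote the general term. Form the ratio a_{n+1}/a_n and simplify:
a_{n+1}/a_n = 2*n^5/(n + 1)^5
Take the limit as n -> infinity: L = 2.
Since L = 2 > 1 (or L = infinity), the ratio test implies the series diverges.

diverges


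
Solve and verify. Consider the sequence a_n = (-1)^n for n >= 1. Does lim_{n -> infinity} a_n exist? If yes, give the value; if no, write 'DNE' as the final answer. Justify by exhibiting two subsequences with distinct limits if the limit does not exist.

Examine the behaviour of a_n along subsequences.
Even-n subsequence a_{2k} = 1 -> 1. Odd-n subsequence a_{2k+1} = -1 -> -1.
Since these two subsequential limits are 1 and -1, distinct, the full sequence cannot converge (a convergent sequence has all subsequences tending to the same limit). So lim a_n does not exist.

DNE


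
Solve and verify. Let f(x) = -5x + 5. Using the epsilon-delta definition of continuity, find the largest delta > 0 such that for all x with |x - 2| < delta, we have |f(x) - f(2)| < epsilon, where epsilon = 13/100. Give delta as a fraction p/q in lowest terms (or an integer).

We compute f(2) = -5*(2) + 5 = -5.
|f(x) - f(2)| = |-5x + 5 - (-5)| = |-5(x - 2)| = 5|x - 2|.
We need 5|x - 2| < 13/100, i.e. |x - 2| < 13/100 / 5 = 13/500.
So any delta <= 13/500 works. Conversely, if delta > 13/500, then x = 2 + 13/500 satisfies |x - 2| = 13/500 < delta but |f(x) - f(2)| = 5 * 13/500 = 13/100, which is not < 13/100; so no larger delta works.
Hence the largest such delta is 13/500.

13/500
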